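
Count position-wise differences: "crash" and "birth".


Comparing character by character (same length = 5):
  Pos 0: 'c' vs 'b' !=
  Pos 1: 'r' vs 'i' !=
  Pos 2: 'a' vs 'r' !=
  Pos 3: 's' vs 't' !=
  Pos 4: 'h' vs 'h' =
Hamming distance = 4


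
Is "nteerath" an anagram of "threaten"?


Word 1: "threaten" → sorted: aeehnrtt
Word 2: "nteerath" → sorted: aeehnrtt
Same letters? aeehnrtt == aeehnrtt
Anagram = Yes


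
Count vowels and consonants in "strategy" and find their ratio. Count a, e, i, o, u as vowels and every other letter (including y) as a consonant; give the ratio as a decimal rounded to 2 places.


Word: "strategy"
Vowels (a,e,i,o,u): 2
Consonants: 6
Ratio = 2/6
= 0.33


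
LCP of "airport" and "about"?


Word 1: "airport"
Word 2: "about"
Comparing from start:
  Pos 0: 'a' == 'a'
  Pos 1: 'i' != 'b' (stop)
LCP = "a" (length 1)


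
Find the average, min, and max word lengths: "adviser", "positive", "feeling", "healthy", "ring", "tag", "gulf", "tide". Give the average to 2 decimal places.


Lengths: "adviser"=7, "positive"=8, "feeling"=7, "healthy"=7, "ring"=4, "tag"=3, "gulf"=4, "tide"=4
Sum = 44, Count = 8
Average = 44/8 = 5.50
= avg=5.50, min=3, max=8


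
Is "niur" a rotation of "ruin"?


Word: "ruin", Candidate: "niur"
Method: check if candidate is substring of word+word
"ruinruin" contains "niur"? No
Is rotation = No


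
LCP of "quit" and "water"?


Word 1: "quit"
Word 2: "water"
Comparing from start:
  Pos 0: 'q' != 'w' (stop)
LCP = "" (length 0)


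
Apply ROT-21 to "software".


Word: "software"
Shift: 21
Each letter → (letter + shift) mod 26:
  's' (18) + 21 = 13 → 'n'
  'o' (14) + 21 = 9 → 'j'
  'f' (5) + 21 = 0 → 'a'
  't' (19) + 21 = 14 → 'o'
  'w' (22) + 21 = 17 → 'r'
  'a' (0) + 21 = 21 → 'v'
  'r' (17) + 21 = 12 → 'm'
  'e' (4) + 21 = 25 → 'z'
Result = "njaorvmz"


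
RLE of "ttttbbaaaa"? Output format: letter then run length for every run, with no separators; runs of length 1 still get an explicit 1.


String: "ttttbbaaaa"
Scanning for consecutive runs:
  't' x 4
  'b' x 2
  'a' x 4
RLE = "t4b2a4"


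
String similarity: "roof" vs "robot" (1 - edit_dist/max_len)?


Word 1: "roof" (length 4)
Word 2: "robot" (length 5)
One optimal edit sequence:
  1. keep 'r'
  2. keep 'o'
  3. insert 'b'  (+1)
  4. keep 'o'
  5. substitute 'f' -> 't'  (+1)
Edit distance = 2
Max length = max(4, 5) = 5
Similarity = 1 - 2/5
= 0.6000


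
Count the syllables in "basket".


Word: "basket"
Syllable breakdown: bas-ket
Counting: 2 parts
= 2 syllables


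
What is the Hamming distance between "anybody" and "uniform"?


Comparing character by character (same length = 7):
  Pos 0: 'a' vs 'u' !=
  Pos 1: 'n' vs 'n' =
  Pos 2: 'y' vs 'i' !=
  Pos 3: 'b' vs 'f' !=
  Pos 4: 'o' vs 'o' =
  Pos 5: 'd' vs 'r' !=
  Pos 6: 'y' vs 'm' !=
Hamming distance = 5


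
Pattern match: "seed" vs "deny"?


Pattern of "seed": [0, 1, 1, 2]
Pattern of "deny": [0, 1, 2, 3]
Patterns do not match
Same pattern = No


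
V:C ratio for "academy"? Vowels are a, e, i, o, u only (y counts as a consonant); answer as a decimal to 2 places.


Word: "academy"
Vowels (a,e,i,o,u): 3
Consonants: 4
Ratio = 3/4
= 0.75


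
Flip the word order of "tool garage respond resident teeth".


Original: "tool garage respond resident teeth"
Words (1..n): tool | garage | respond | resident | teeth
Reversed (n..1): teeth | resident | respond | garage | tool
Result = "teeth resident respond garage tool"


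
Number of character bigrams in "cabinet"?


Word: "cabinet" (length 7)
Number of 2-grams = length - 2 + 1 = 7 - 2 + 1
= 6


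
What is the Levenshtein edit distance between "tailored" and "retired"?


Word 1: "tailored" (length 8)
Word 2: "retired" (length 7)
One optimal edit sequence (insert/delete/substitute each cost 1):
  1. delete 't'  (+1)
  2. substitute 'a' -> 'r'  (+1)
  3. substitute 'i' -> 'e'  (+1)
  4. substitute 'l' -> 't'  (+1)
  5. substitute 'o' -> 'i'  (+1)
  6. keep 'r'
  7. keep 'e'
  8. keep 'd'
Total edit operations: 5
Edit distance = 5


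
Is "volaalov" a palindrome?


Word: "volaalov"
Reversed: "volaalov"
Forward == Backward? volaalov == volaalov
Palindrome = Yes


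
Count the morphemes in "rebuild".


Word: "rebuild"
Morphemes: re- / build
Each morpheme carries meaning
= 2 morphemes


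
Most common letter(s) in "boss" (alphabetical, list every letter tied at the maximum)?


Word: "boss"
Letter counts:
  'b': 1
  'o': 1
  's': 2
Maximum count = 2
Most frequent = 's' (2 times each)


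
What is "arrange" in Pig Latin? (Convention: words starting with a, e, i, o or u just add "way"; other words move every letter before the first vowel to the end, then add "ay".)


Word: "arrange"
Starts with vowel → add 'way'
Pig Latin = "arrangeway"


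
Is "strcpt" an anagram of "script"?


Word 1: "script" → sorted: ciprst
Word 2: "strcpt" → sorted: cprstt
Same letters? ciprst != cprstt
Anagram = No


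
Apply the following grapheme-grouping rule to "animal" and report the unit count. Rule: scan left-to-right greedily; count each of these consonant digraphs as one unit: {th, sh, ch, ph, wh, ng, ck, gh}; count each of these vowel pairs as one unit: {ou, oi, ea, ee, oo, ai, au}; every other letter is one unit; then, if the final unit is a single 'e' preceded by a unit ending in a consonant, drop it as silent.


Word: "animal" (6 letters)
Left-to-right scan:
  [1] 'a' (letter)
  [2] 'n' (letter)
  [3] 'i' (letter)
  [4] 'm' (letter)
  [5] 'a' (letter)
  [6] 'l' (letter)
Units from scan: 6
Sound units = 6 units


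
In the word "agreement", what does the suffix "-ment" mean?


Suffix: -ment
As in: agreement -> agree + -ment
Meaning = result of action


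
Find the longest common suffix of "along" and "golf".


Word 1: "along"
Word 2: "golf"
Comparing from end:
  Pos -1: 'g' != 'f' (stop)
LCS = "" (length 0)


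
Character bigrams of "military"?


Word: "military" (length 8)
Number of bigrams = 8 - 2 + 1 = 7
  Position 0: "mi"
  Position 1: "il"
  Position 2: "li"
  Position 3: "it"
  Position 4: "ta"
  Position 5: "ar"
  Position 6: "ry"
Bigrams = "mi", "il", "li", "it", "ta", "ar", "ry"


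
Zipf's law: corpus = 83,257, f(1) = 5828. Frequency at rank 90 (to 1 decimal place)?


Zipf's law: f(r) = f(1) / r
f(1) = 5828
f(90) = 5828 / 90
= 64.8 occurrences


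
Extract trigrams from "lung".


Word: "lung" (length 4)
Number of trigrams = 4 - 3 + 1 = 2
  Position 0: "lun"
  Position 1: "ung"
Trigrams = "lun", "ung"


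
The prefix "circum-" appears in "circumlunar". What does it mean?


Prefix: circum-
Example: circumlunar (circum- + lunar)
Meaning = around


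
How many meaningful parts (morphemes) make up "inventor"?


Word: "inventor"
Morphemes: invent + -or
Each morpheme carries meaning
= 2 morphemes


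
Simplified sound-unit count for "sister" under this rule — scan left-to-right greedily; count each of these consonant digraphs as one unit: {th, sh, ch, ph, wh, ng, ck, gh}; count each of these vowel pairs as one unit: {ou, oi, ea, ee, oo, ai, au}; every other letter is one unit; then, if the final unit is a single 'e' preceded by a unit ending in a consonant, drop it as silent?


Word: "sister" (6 letters)
Left-to-right scan:
  1. 's' (letter)
  2. 'i' (letter)
  3. 's' (letter)
  4. 't' (letter)
  5. 'e' (letter)
  6. 'r' (letter)
Units from scan: 6
Sound units = 6 units


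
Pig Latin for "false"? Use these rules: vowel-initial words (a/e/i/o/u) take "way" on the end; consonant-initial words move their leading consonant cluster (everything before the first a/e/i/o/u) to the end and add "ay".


Word: "false"
Starts with consonant(s) → move to end, add 'ay'
Consonant cluster: "f"
Pig Latin = "alsefay"


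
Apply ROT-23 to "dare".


Word: "dare"
Shift: 23
Each letter → (letter + shift) mod 26:
  'd' (3) + 23 = 0 → 'a'
  'a' (0) + 23 = 23 → 'x'
  'r' (17) + 23 = 14 → 'o'
  'e' (4) + 23 = 1 → 'b'
Result = "axob"


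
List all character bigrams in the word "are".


Word: "are" (length 3)
Number of bigrams = 3 - 2 + 1 = 2
  Position 0: "ar"
  Position 1: "re"
Bigrams = "ar", "re"


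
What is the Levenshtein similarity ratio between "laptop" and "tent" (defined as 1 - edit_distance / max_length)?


Word 1: "laptop" (length 6)
Word 2: "tent" (length 4)
One optimal edit sequence:
  1. substitute 'l' -> 't'  (+1)
  2. substitute 'a' -> 'e'  (+1)
  3. substitute 'p' -> 'n'  (+1)
  4. keep 't'
  5. delete 'o'  (+1)
  6. delete 'p'  (+1)
Edit distance = 5
Max length = max(6, 4) = 6
Similarity = 1 - 5/6
= 0.1667


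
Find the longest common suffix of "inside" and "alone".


Word 1: "inside"
Word 2: "alone"
Comparing from end:
  Pos -1: 'e' == 'e'
  Pos -2: 'd' != 'n' (stop)
LCS = "e" (length 1)


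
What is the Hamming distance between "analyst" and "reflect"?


Comparing character by character (same length = 7):
  Pos 0: 'a' vs 'r' !=
  Pos 1: 'n' vs 'e' !=
  Pos 2: 'a' vs 'f' !=
  Pos 3: 'l' vs 'l' =
  Pos 4: 'y' vs 'e' !=
  Pos 5: 's' vs 'c' !=
  Pos 6: 't' vs 't' =
Hamming distance = 5


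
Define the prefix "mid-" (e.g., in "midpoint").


Prefix: mid-
Example: midpoint (mid- + point)
Meaning = middle


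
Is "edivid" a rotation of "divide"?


Word: "divide", Candidate: "edivid"
Method: check if candidate is substring of word+word
"dividedivide" contains "edivid"? Yes
Is rotation = Yes


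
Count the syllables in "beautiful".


Word: "beautiful"
Syllable breakdown: beau-ti-ful
Counting: 3 parts
= 3 syllables


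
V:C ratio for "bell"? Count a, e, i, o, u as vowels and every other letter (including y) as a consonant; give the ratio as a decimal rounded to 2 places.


Word: "bell"
Vowels (a,e,i,o,u): 1
Consonants: 3
Ratio = 1/3
= 0.33


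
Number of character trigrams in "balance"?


Word: "balance" (length 7)
Number of 3-grams = length - 3 + 1 = 7 - 3 + 1
= 5


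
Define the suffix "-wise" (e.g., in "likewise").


Suffix: -wise
As in: likewise -> like + -wise
Meaning = in the manner of


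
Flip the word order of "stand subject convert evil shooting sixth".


Original: "stand subject convert evil shooting sixth"
Words (1..n): stand | subject | convert | evil | shooting | sixth
Reversed (n..1): sixth | shooting | evil | convert | subject | stand
Result = "sixth shooting evil convert subject stand"


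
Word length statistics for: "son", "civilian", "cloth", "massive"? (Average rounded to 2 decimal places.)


Lengths: "son"=3, "civilian"=8, "cloth"=5, "massive"=7
Sum = 23, Count = 4
Average = 23/4 = 5.75
= avg=5.75, min=3, max=8


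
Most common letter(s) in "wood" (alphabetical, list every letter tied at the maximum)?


Word: "wood"
Letter counts:
  'd': 1
  'o': 2
  'w': 1
Maximum count = 2
Most frequent = 'o' (2 times each)


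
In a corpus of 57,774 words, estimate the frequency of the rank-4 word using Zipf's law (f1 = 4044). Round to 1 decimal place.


Zipf's law: f(r) = f(1) / r
f(1) = 4044
f(4) = 4044 / 4
= 1011.0 occurrences


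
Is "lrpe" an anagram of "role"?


Word 1: "role" → sorted: elor
Word 2: "lrpe" → sorted: elpr
Same letters? elor != elpr
Anagram = No


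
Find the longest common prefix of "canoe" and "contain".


Word 1: "canoe"
Word 2: "contain"
Comparing from start:
  Pos 0: 'c' == 'c'
  Pos 1: 'a' != 'o' (stop)
LCP = "c" (length 1)


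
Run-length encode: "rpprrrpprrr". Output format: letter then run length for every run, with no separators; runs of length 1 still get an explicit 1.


String: "rpprrrpprrr"
Scanning for consecutive runs:
  'r' x 1
  'p' x 2
  'r' x 3
  'p' x 2
  'r' x 3
RLE = "r1p2r3p2r3"


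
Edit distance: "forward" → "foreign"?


Word 1: "forward" (length 7)
Word 2: "foreign" (length 7)
One optimal edit sequence (insert/delete/substitute each cost 1):
  1. keep 'f'
  2. keep 'o'
  3. keep 'r'
  4. substitute 'w' -> 'e'  (+1)
  5. substitute 'a' -> 'i'  (+1)
  6. substitute 'r' -> 'g'  (+1)
  7. substitute 'd' -> 'n'  (+1)
Total edit operations: 4
Edit distance = 4


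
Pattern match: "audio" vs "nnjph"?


Pattern of "audio": [0, 1, 2, 3, 4]
Pattern of "nnjph": [0, 0, 1, 2, 3]
Patterns do not match
Same pattern = No


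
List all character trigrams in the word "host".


Word: "host" (length 4)
Number of trigrams = 4 - 3 + 1 = 2
  Position 0: "hos"
  Position 1: "ost"
Trigrams = "hos", "ost"


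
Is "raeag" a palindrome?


Word: "raeag"
Reversed: "gaear"
Forward == Backward? raeag != gaear
Palindrome = No


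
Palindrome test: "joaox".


Word: "joaox"
Reversed: "xoaoj"
Forward == Backward? joaox != xoaoj
Palindrome = No


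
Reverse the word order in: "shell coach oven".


Original: "shell coach oven"
Words (1..n): shell | coach | oven
Reversed (n..1): oven | coach | shell
Result = "oven coach shell"


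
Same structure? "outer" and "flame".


Pattern of "outer": [0, 1, 2, 3, 4]
Pattern of "flame": [0, 1, 2, 3, 4]
Patterns match
Same pattern = Yes


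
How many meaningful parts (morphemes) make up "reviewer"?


Word: "reviewer"
Morphemes: re- / view / -er
Each morpheme carries meaning
= 3 morphemes


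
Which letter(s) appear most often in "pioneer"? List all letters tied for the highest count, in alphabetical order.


Word: "pioneer"
Letter counts:
  'e': 2
  'i': 1
  'n': 1
  'o': 1
  'p': 1
  'r': 1
Maximum count = 2
Most frequent = 'e' (2 times each)


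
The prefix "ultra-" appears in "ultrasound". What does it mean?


Prefix: ultra-
Example: ultrasound (ultra- + sound)
Meaning = beyond


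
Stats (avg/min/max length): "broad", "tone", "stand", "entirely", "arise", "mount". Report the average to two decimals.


Lengths: "broad"=5, "tone"=4, "stand"=5, "entirely"=8, "arise"=5, "mount"=5
Sum = 32, Count = 6
Average = 32/6 = 5.33
= avg=5.33, min=4, max=8


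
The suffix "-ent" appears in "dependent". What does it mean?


Suffix: -ent
As in: dependent -> depend + -ent
Meaning = one who / that which


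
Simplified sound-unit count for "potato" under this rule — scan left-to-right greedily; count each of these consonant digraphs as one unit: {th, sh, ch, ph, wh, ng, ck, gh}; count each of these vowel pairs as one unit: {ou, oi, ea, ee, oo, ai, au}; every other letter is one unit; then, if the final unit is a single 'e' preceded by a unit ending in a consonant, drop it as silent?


Word: "potato" (6 letters)
Left-to-right scan:
  1. 'p' (letter)
  2. 'o' (letter)
  3. 't' (letter)
  4. 'a' (letter)
  5. 't' (letter)
  6. 'o' (letter)
Units from scan: 6
Sound units = 6 units


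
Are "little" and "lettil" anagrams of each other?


Word 1: "little" → sorted: eilltt
Word 2: "lettil" → sorted: eilltt
Same letters? eilltt == eilltt
Anagram = Yes


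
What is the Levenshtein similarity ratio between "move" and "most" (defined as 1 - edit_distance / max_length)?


Word 1: "move" (length 4)
Word 2: "most" (length 4)
One optimal edit sequence:
  1. keep 'm'
  2. keep 'o'
  3. substitute 'v' -> 's'  (+1)
  4. substitute 'e' -> 't'  (+1)
Edit distance = 2
Max length = max(4, 4) = 4
Similarity = 1 - 2/4
= 0.5000


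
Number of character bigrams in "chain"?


Word: "chain" (length 5)
Number of 2-grams = length - 2 + 1 = 5 - 2 + 1
= 4


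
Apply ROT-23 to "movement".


Word: "movement"
Shift: 23
Each letter → (letter + shift) mod 26:
  'm' (12) + 23 = 9 → 'j'
  'o' (14) + 23 = 11 → 'l'
  'v' (21) + 23 = 18 → 's'
  'e' (4) + 23 = 1 → 'b'
  'm' (12) + 23 = 9 → 'j'
  'e' (4) + 23 = 1 → 'b'
  'n' (13) + 23 = 10 → 'k'
  't' (19) + 23 = 16 → 'q'
Result = "jlsbjbkq"


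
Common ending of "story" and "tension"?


Word 1: "story"
Word 2: "tension"
Comparing from end:
  Pos -1: 'y' != 'n' (stop)
LCS = "" (length 0)


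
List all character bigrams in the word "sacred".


Word: "sacred" (length 6)
Number of bigrams = 6 - 2 + 1 = 5
  Position 0: "sa"
  Position 1: "ac"
  Position 2: "cr"
  Position 3: "re"
  Position 4: "ed"
Bigrams = "sa", "ac", "cr", "re", "ed"


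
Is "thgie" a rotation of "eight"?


Word: "eight", Candidate: "thgie"
Method: check if candidate is substring of word+word
"eighteight" contains "thgie"? No
Is rotation = No


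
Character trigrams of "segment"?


Word: "segment" (length 7)
Number of trigrams = 7 - 3 + 1 = 5
  Position 0: "seg"
  Position 1: "egm"
  Position 2: "gme"
  Position 3: "men"
  Position 4: "ent"
Trigrams = "seg", "egm", "gme", "men", "ent"


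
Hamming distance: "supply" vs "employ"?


Comparing character by character (same length = 6):
  Pos 0: 's' vs 'e' !=
  Pos 1: 'u' vs 'm' !=
  Pos 2: 'p' vs 'p' =
  Pos 3: 'p' vs 'l' !=
  Pos 4: 'l' vs 'o' !=
  Pos 5: 'y' vs 'y' =
Hamming distance = 4


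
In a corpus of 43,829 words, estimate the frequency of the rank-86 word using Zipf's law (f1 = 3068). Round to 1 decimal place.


Zipf's law: f(r) = f(1) / r
f(1) = 3068
f(86) = 3068 / 86
= 35.7 occurrences


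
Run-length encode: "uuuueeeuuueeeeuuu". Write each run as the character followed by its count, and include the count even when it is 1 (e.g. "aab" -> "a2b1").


String: "uuuueeeuuueeeeuuu"
Scanning for consecutive runs:
  'u' x 4
  'e' x 3
  'u' x 3
  'e' x 4
  'u' x 3
RLE = "u4e3u3e4u3"


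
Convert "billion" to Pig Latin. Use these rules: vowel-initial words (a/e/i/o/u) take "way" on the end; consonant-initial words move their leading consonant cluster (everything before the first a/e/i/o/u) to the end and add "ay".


Word: "billion"
Starts with consonant(s) → move to end, add 'ay'
Consonant cluster: "b"
Pig Latin = "illionbay"


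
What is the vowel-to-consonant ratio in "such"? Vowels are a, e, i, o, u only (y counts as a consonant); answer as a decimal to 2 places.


Word: "such"
Vowels (a,e,i,o,u): 1
Consonants: 3
Ratio = 1/3
= 0.33


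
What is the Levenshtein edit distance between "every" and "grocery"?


Word 1: "every" (length 5)
Word 2: "grocery" (length 7)
One optimal edit sequence (insert/delete/substitute each cost 1):
  1. insert 'g'  (+1)
  2. insert 'r'  (+1)
  3. substitute 'e' -> 'o'  (+1)
  4. substitute 'v' -> 'c'  (+1)
  5. keep 'e'
  6. keep 'r'
  7. keep 'y'
Total edit operations: 4
Edit distance = 4


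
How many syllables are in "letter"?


Word: "letter"
Syllable breakdown: let · ter
Counting: 2 parts
= 2 syllables


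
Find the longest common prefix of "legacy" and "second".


Word 1: "legacy"
Word 2: "second"
Comparing from start:
  Pos 0: 'l' != 's' (stop)
LCP = "" (length 0)


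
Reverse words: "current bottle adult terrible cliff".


Original: "current bottle adult terrible cliff"
Words (1..n): current | bottle | adult | terrible | cliff
Reversed (n..1): cliff | terrible | adult | bottle | current
Result = "cliff terrible adult bottle current"


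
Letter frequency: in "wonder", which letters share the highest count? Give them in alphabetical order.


Word: "wonder"
Letter counts:
  'd': 1
  'e': 1
  'n': 1
  'o': 1
  'r': 1
  'w': 1
Maximum count = 1
Most frequent = 'd', 'e', 'n', 'o', 'r', 'w' (1 time each)


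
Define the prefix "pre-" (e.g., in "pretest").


Prefix: pre-
As in: pretest -> pre- + test
Meaning = before


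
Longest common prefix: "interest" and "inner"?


Word 1: "interest"
Word 2: "inner"
Comparing from start:
  Pos 0: 'i' == 'i'
  Pos 1: 'n' == 'n'
  Pos 2: 't' != 'n' (stop)
LCP = "in" (length 2)


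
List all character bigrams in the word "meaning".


Word: "meaning" (length 7)
Number of bigrams = 7 - 2 + 1 = 6
  Position 0: "me"
  Position 1: "ea"
  Position 2: "an"
  Position 3: "ni"
  Position 4: "in"
  Position 5: "ng"
Bigrams = "me", "ea", "an", "ni", "in", "ng"


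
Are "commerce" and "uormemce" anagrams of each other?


Word 1: "commerce" → sorted: cceemmor
Word 2: "uormemce" → sorted: ceemmoru
Same letters? cceemmor != ceemmoru
Anagram = No


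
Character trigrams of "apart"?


Word: "apart" (length 5)
Number of trigrams = 5 - 3 + 1 = 3
  Position 0: "apa"
  Position 1: "par"
  Position 2: "art"
Trigrams = "apa", "par", "art"


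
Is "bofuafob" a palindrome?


Word: "bofuafob"
Reversed: "bofaufob"
Forward == Backward? bofuafob != bofaufob
Palindrome = No


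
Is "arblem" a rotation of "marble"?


Word: "marble", Candidate: "arblem"
Method: check if candidate is substring of word+word
"marblemarble" contains "arblem"? Yes
Is rotation = Yes


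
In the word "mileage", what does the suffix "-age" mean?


Suffix: -age
Example: mileage (mile + -age)
Meaning = result / collection


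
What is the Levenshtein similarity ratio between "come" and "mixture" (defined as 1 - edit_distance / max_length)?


Word 1: "come" (length 4)
Word 2: "mixture" (length 7)
One optimal edit sequence:
  1. insert 'm'  (+1)
  2. insert 'i'  (+1)
  3. insert 'x'  (+1)
  4. substitute 'c' -> 't'  (+1)
  5. substitute 'o' -> 'u'  (+1)
  6. substitute 'm' -> 'r'  (+1)
  7. keep 'e'
Edit distance = 6
Max length = max(4, 7) = 7
Similarity = 1 - 6/7
= 0.1429


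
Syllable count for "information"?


Word: "information"
Syllable breakdown: in · for · ma · tion
Counting: 4 parts
= 4 syllables


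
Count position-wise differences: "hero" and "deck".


Comparing character by character (same length = 4):
  Pos 0: 'h' vs 'd' !=
  Pos 1: 'e' vs 'e' =
  Pos 2: 'r' vs 'c' !=
  Pos 3: 'o' vs 'k' !=
Hamming distance = 3


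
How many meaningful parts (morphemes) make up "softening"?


Word: "softening"
Morphemes: soft + -en + -ing
Each morpheme carries meaning
= 3 morphemes


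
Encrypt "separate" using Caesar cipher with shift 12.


Word: "separate"
Shift: 12
Each letter → (letter + shift) mod 26:
  's' (18) + 12 = 4 → 'e'
  'e' (4) + 12 = 16 → 'q'
  'p' (15) + 12 = 1 → 'b'
  'a' (0) + 12 = 12 → 'm'
  'r' (17) + 12 = 3 → 'd'
  'a' (0) + 12 = 12 → 'm'
  't' (19) + 12 = 5 → 'f'
  'e' (4) + 12 = 16 → 'q'
Result = "eqbmdmfq"


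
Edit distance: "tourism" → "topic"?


Word 1: "tourism" (length 7)
Word 2: "topic" (length 5)
One optimal edit sequence (insert/delete/substitute each cost 1):
  1. keep 't'
  2. keep 'o'
  3. delete 'u'  (+1)
  4. substitute 'r' -> 'p'  (+1)
  5. keep 'i'
  6. delete 's'  (+1)
  7. substitute 'm' -> 'c'  (+1)
Total edit operations: 4
Edit distance = 4


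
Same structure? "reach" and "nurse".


Pattern of "reach": [0, 1, 2, 3, 4]
Pattern of "nurse": [0, 1, 2, 3, 4]
Patterns match
Same pattern = Yes


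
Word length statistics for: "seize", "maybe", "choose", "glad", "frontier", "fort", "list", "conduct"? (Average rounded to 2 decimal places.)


Lengths: "seize"=5, "maybe"=5, "choose"=6, "glad"=4, "frontier"=8, "fort"=4, "list"=4, "conduct"=7
Sum = 43, Count = 8
Average = 43/8 = 5.38
= avg=5.38, min=4, max=8


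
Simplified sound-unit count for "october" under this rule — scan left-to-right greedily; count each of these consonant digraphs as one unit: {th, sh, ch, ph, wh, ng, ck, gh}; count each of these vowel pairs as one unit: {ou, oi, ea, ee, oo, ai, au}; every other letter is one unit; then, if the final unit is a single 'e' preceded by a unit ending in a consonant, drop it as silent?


Word: "october" (7 letters)
Left-to-right scan:
  1. 'o' (letter)
  2. 'c' (letter)
  3. 't' (letter)
  4. 'o' (letter)
  5. 'b' (letter)
  6. 'e' (letter)
  7. 'r' (letter)
Units from scan: 7
Sound units = 7 units


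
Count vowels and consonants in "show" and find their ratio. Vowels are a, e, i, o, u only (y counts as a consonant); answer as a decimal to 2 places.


Word: "show"
Vowels (a,e,i,o,u): 1
Consonants: 3
Ratio = 1/3
= 0.33


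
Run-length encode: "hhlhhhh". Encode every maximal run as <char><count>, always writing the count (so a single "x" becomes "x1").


String: "hhlhhhh"
Scanning for consecutive runs:
  'h' x 2
  'l' x 1
  'h' x 4
RLE = "h2l1h4"


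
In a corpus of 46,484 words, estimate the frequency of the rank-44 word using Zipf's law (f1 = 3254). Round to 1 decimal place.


Zipf's law: f(r) = f(1) / r
f(1) = 3254
f(44) = 3254 / 44
= 74.0 occurrences


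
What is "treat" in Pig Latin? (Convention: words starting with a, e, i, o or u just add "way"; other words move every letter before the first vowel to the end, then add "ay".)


Word: "treat"
Starts with consonant(s) → move to end, add 'ay'
Consonant cluster: "tr"
Pig Latin = "eattray"


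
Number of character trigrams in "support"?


Word: "support" (length 7)
Number of 3-grams = length - 3 + 1 = 7 - 3 + 1
= 5


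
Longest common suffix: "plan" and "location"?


Word 1: "plan"
Word 2: "location"
Comparing from end:
  Pos -1: 'n' == 'n'
  Pos -2: 'a' != 'o' (stop)
LCS = "n" (length 1)


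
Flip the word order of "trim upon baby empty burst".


Original: "trim upon baby empty burst"
Words (1..n): trim | upon | baby | empty | burst
Reversed (n..1): burst | empty | baby | upon | trim
Result = "burst empty baby upon trim"


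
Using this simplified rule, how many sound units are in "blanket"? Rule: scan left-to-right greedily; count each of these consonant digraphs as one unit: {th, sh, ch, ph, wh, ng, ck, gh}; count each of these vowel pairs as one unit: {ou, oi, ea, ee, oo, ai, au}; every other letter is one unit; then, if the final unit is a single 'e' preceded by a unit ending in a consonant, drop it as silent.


Word: "blanket" (7 letters)
Left-to-right scan:
  1. 'b' (letter)
  2. 'l' (letter)
  3. 'a' (letter)
  4. 'n' (letter)
  5. 'k' (letter)
  6. 'e' (letter)
  7. 't' (letter)
Units from scan: 7
Sound units = 7 units


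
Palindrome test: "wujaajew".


Word: "wujaajew"
Reversed: "wejaajuw"
Forward == Backward? wujaajew != wejaajuw
Palindrome = No


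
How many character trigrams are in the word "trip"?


Word: "trip" (length 4)
Number of 3-grams = length - 3 + 1 = 4 - 3 + 1
= 2


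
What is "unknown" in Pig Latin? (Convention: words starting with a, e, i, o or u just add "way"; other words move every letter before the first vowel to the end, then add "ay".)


Word: "unknown"
Starts with vowel → add 'way'
Pig Latin = "unknownway"


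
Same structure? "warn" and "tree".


Pattern of "warn": [0, 1, 2, 3]
Pattern of "tree": [0, 1, 2, 2]
Patterns do not match
Same pattern = No


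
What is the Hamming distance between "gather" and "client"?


Comparing character by character (same length = 6):
  Pos 0: 'g' vs 'c' !=
  Pos 1: 'a' vs 'l' !=
  Pos 2: 't' vs 'i' !=
  Pos 3: 'h' vs 'e' !=
  Pos 4: 'e' vs 'n' !=
  Pos 5: 'r' vs 't' !=
Hamming distance = 6


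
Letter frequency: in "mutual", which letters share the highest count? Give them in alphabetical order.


Word: "mutual"
Letter counts:
  'a': 1
  'l': 1
  'm': 1
  't': 1
  'u': 2
Maximum count = 2
Most frequent = 'u' (2 times each)


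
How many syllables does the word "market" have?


Word: "market"
Syllable breakdown: mar-ket
Counting: 2 parts
= 2 syllables


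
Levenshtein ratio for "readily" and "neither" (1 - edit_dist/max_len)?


Word 1: "readily" (length 7)
Word 2: "neither" (length 7)
One optimal edit sequence:
  1. substitute 'r' -> 'n'  (+1)
  2. keep 'e'
  3. substitute 'a' -> 'i'  (+1)
  4. substitute 'd' -> 't'  (+1)
  5. substitute 'i' -> 'h'  (+1)
  6. substitute 'l' -> 'e'  (+1)
  7. substitute 'y' -> 'r'  (+1)
Edit distance = 6
Max length = max(7, 7) = 7
Similarity = 1 - 6/7
= 0.1429


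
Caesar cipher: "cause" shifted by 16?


Word: "cause"
Shift: 16
Each letter → (letter + shift) mod 26:
  'c' (2) + 16 = 18 → 's'
  'a' (0) + 16 = 16 → 'q'
  'u' (20) + 16 = 10 → 'k'
  's' (18) + 16 = 8 → 'i'
  'e' (4) + 16 = 20 → 'u'
Result = "sqkiu"


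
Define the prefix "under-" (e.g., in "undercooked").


Prefix: under-
Example: undercooked (under- + cooked)
Meaning = insufficient


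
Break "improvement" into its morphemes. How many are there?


Word: "improvement"
Morphemes: improve / -ment
Each morpheme carries meaning
= 2 morphemes


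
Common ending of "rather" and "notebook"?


Word 1: "rather"
Word 2: "notebook"
Comparing from end:
  Pos -1: 'r' != 'k' (stop)
LCS = "" (length 0)


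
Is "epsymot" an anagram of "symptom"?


Word 1: "symptom" → sorted: mmopsty
Word 2: "epsymot" → sorted: emopsty
Same letters? mmopsty != emopsty
Anagram = No


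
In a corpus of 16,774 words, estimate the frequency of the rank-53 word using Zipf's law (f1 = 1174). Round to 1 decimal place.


Zipf's law: f(r) = f(1) / r
f(1) = 1174
f(53) = 1174 / 53
= 22.2 occurrences


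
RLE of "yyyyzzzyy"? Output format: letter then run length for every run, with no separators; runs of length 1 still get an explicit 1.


String: "yyyyzzzyy"
Scanning for consecutive runs:
  'y' x 4
  'z' x 3
  'y' x 2
RLE = "y4z3y2"


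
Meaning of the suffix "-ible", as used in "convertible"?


Suffix: -ible
Example: convertible = convert + -ible
Meaning = capable of


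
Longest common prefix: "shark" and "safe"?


Word 1: "shark"
Word 2: "safe"
Comparing from start:
  Pos 0: 's' == 's'
  Pos 1: 'h' != 'a' (stop)
LCP = "s" (length 1)


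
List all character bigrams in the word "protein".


Word: "protein" (length 7)
Number of bigrams = 7 - 2 + 1 = 6
  Position 0: "pr"
  Position 1: "ro"
  Position 2: "ot"
  Position 3: "te"
  Position 4: "ei"
  Position 5: "in"
Bigrams = "pr", "ro", "ot", "te", "ei", "in"


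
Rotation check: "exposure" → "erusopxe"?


Word: "exposure", Candidate: "erusopxe"
Method: check if candidate is substring of word+word
"exposureexposure" contains "erusopxe"? No
Is rotation = No


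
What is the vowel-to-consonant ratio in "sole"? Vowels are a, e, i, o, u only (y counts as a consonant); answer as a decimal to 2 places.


Word: "sole"
Vowels (a,e,i,o,u): 2
Consonants: 2
Ratio = 2/2
= 1.00


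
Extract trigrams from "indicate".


Word: "indicate" (length 8)
Number of trigrams = 8 - 3 + 1 = 6
  Position 0: "ind"
  Position 1: "ndi"
  Position 2: "dic"
  Position 3: "ica"
  Position 4: "cat"
  Position 5: "ate"
Trigrams = "ind", "ndi", "dic", "ica", "cat", "ate"


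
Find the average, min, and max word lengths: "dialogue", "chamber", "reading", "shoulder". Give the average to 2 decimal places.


Lengths: "dialogue"=8, "chamber"=7, "reading"=7, "shoulder"=8
Sum = 30, Count = 4
Average = 30/4 = 7.50
= avg=7.50, min=7, max=8


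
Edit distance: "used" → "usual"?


Word 1: "used" (length 4)
Word 2: "usual" (length 5)
One optimal edit sequence (insert/delete/substitute each cost 1):
  1. keep 'u'
  2. keep 's'
  3. insert 'u'  (+1)
  4. substitute 'e' -> 'a'  (+1)
  5. substitute 'd' -> 'l'  (+1)
Total edit operations: 3
Edit distance = 3


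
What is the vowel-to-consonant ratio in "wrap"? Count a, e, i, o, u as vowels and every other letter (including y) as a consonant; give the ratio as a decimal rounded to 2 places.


Word: "wrap"
Vowels (a,e,i,o,u): 1
Consonants: 3
Ratio = 1/3
= 0.33


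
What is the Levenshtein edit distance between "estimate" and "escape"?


Word 1: "estimate" (length 8)
Word 2: "escape" (length 6)
One optimal edit sequence (insert/delete/substitute each cost 1):
  1. keep 'e'
  2. keep 's'
  3. delete 't'  (+1)
  4. delete 'i'  (+1)
  5. substitute 'm' -> 'c'  (+1)
  6. keep 'a'
  7. substitute 't' -> 'p'  (+1)
  8. keep 'e'
Total edit operations: 4
Edit distance = 4


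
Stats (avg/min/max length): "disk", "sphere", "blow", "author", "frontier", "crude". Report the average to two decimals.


Lengths: "disk"=4, "sphere"=6, "blow"=4, "author"=6, "frontier"=8, "crude"=5
Sum = 33, Count = 6
Average = 33/6 = 5.50
= avg=5.50, min=4, max=8


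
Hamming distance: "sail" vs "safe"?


Comparing character by character (same length = 4):
  Pos 0: 's' vs 's' =
  Pos 1: 'a' vs 'a' =
  Pos 2: 'i' vs 'f' !=
  Pos 3: 'l' vs 'e' !=
Hamming distance = 2


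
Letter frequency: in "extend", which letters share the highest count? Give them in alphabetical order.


Word: "extend"
Letter counts:
  'd': 1
  'e': 2
  'n': 1
  't': 1
  'x': 1
Maximum count = 2
Most frequent = 'e' (2 times each)


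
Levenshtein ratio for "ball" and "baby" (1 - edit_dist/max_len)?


Word 1: "ball" (length 4)
Word 2: "baby" (length 4)
One optimal edit sequence:
  1. keep 'b'
  2. keep 'a'
  3. substitute 'l' -> 'b'  (+1)
  4. substitute 'l' -> 'y'  (+1)
Edit distance = 2
Max length = max(4, 4) = 4
Similarity = 1 - 2/4
= 0.5000


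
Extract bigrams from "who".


Word: "who" (length 3)
Number of bigrams = 3 - 2 + 1 = 2
  Position 0: "wh"
  Position 1: "ho"
Bigrams = "wh", "ho"


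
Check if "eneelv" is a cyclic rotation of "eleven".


Word: "eleven", Candidate: "eneelv"
Method: check if candidate is substring of word+word
"eleveneleven" contains "eneelv"? No
Is rotation = No


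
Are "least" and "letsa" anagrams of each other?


Word 1: "least" → sorted: aelst
Word 2: "letsa" → sorted: aelst
Same letters? aelst == aelst
Anagram = Yes


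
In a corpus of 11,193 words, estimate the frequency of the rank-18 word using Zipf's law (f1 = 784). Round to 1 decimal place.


Zipf's law: f(r) = f(1) / r
f(1) = 784
f(18) = 784 / 18
= 43.6 occurrences


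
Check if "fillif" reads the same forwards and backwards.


Word: "fillif"
Reversed: "fillif"
Forward == Backward? fillif == fillif
Palindrome = Yes


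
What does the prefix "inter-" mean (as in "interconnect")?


Prefix: inter-
As in: interconnect -> inter- + connect
Meaning = between


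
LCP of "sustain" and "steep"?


Word 1: "sustain"
Word 2: "steep"
Comparing from start:
  Pos 0: 's' == 's'
  Pos 1: 'u' != 't' (stop)
LCP = "s" (length 1)


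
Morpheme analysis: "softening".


Word: "softening"
Morphemes: soft | -en | -ing
Each morpheme carries meaning
= 3 morphemes


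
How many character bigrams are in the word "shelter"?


Word: "shelter" (length 7)
Number of 2-grams = length - 2 + 1 = 7 - 2 + 1
= 6


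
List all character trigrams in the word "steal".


Word: "steal" (length 5)
Number of trigrams = 5 - 3 + 1 = 3
  Position 0: "ste"
  Position 1: "tea"
  Position 2: "eal"
Trigrams = "ste", "tea", "eal"


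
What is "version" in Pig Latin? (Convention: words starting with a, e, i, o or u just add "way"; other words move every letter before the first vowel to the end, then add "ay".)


Word: "version"
Starts with consonant(s) → move to end, add 'ay'
Consonant cluster: "v"
Pig Latin = "ersionvay"


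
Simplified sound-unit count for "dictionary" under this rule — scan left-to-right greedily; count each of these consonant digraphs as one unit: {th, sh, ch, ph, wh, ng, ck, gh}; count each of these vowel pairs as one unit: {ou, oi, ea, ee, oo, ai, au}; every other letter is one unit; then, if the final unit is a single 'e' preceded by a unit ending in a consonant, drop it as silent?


Word: "dictionary" (10 letters)
Left-to-right scan:
  1. 'd' (letter)
  2. 'i' (letter)
  3. 'c' (letter)
  4. 't' (letter)
  5. 'i' (letter)
  6. 'o' (letter)
  7. 'n' (letter)
  8. 'a' (letter)
  9. 'r' (letter)
  10. 'y' (letter)
Units from scan: 10
Sound units = 10 units


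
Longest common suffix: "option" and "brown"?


Word 1: "option"
Word 2: "brown"
Comparing from end:
  Pos -1: 'n' == 'n'
  Pos -2: 'o' != 'w' (stop)
LCS = "n" (length 1)


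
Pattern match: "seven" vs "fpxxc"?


Pattern of "seven": [0, 1, 2, 1, 3]
Pattern of "fpxxc": [0, 1, 2, 2, 3]
Patterns do not match
Same pattern = No


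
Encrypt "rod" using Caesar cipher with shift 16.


Word: "rod"
Shift: 16
Each letter → (letter + shift) mod 26:
  'r' (17) + 16 = 7 → 'h'
  'o' (14) + 16 = 4 → 'e'
  'd' (3) + 16 = 19 → 't'
Result = "het"


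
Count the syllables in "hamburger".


Word: "hamburger"
Syllable breakdown: ham | bur | ger
Counting: 3 parts
= 3 syllables


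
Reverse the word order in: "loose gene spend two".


Original: "loose gene spend two"
Words (1..n): loose | gene | spend | two
Reversed (n..1): two | spend | gene | loose
Result = "two spend gene loose"


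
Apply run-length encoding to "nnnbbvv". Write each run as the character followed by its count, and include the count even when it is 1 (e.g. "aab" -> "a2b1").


String: "nnnbbvv"
Scanning for consecutive runs:
  'n' x 3
  'b' x 2
  'v' x 2
RLE = "n3b2v2"


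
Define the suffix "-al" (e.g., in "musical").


Suffix: -al
Example: musical (music + -al)
Meaning = relating to


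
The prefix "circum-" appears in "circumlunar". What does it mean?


Prefix: circum-
Example: circumlunar = circum- + lunar
Meaning = around


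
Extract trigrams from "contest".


Word: "contest" (length 7)
Number of trigrams = 7 - 3 + 1 = 5
  Position 0: "con"
  Position 1: "ont"
  Position 2: "nte"
  Position 3: "tes"
  Position 4: "est"
Trigrams = "con", "ont", "nte", "tes", "est"


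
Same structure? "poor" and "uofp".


Pattern of "poor": [0, 1, 1, 2]
Pattern of "uofp": [0, 1, 2, 3]
Patterns do not match
Same pattern = No


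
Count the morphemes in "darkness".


Word: "darkness"
Morphemes: dark | -ness
Each morpheme carries meaning
= 2 morphemes


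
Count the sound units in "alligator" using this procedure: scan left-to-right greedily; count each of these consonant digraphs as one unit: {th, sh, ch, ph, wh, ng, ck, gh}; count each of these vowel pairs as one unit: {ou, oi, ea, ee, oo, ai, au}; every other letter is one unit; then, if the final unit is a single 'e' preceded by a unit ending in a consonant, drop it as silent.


Word: "alligator" (9 letters)
Left-to-right scan:
  (1) 'a' (letter)
  (2) 'l' (letter)
  (3) 'l' (letter)
  (4) 'i' (letter)
  (5) 'g' (letter)
  (6) 'a' (letter)
  (7) 't' (letter)
  (8) 'o' (letter)
  (9) 'r' (letter)
Units from scan: 9
Sound units = 9 units


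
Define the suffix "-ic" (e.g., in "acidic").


Suffix: -ic
Example: acidic = acid + -ic
Meaning = relating to


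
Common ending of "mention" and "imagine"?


Word 1: "mention"
Word 2: "imagine"
Comparing from end:
  Pos -1: 'n' != 'e' (stop)
LCS = "" (length 0)


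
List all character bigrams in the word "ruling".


Word: "ruling" (length 6)
Number of bigrams = 6 - 2 + 1 = 5
  Position 0: "ru"
  Position 1: "ul"
  Position 2: "li"
  Position 3: "in"
  Position 4: "ng"
Bigrams = "ru", "ul", "li", "in", "ng"


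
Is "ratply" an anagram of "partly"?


Word 1: "partly" → sorted: alprty
Word 2: "ratply" → sorted: alprty
Same letters? alprty == alprty
Anagram = Yes


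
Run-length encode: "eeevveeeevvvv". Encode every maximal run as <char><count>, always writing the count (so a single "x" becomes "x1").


String: "eeevveeeevvvv"
Scanning for consecutive runs:
  'e' x 3
  'v' x 2
  'e' x 4
  'v' x 4
RLE = "e3v2e4v4"


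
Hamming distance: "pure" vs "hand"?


Comparing character by character (same length = 4):
  Pos 0: 'p' vs 'h' !=
  Pos 1: 'u' vs 'a' !=
  Pos 2: 'r' vs 'n' !=
  Pos 3: 'e' vs 'd' !=
Hamming distance = 4


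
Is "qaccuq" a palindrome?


Word: "qaccuq"
Reversed: "quccaq"
Forward == Backward? qaccuq != quccaq
Palindrome = No


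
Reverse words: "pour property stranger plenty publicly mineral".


Original: "pour property stranger plenty publicly mineral"
Words (1..n): pour | property | stranger | plenty | publicly | mineral
Reversed (n..1): mineral | publicly | plenty | stranger | property | pour
Result = "mineral publicly plenty stranger property pour"


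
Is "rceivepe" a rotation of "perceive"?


Word: "perceive", Candidate: "rceivepe"
Method: check if candidate is substring of word+word
"perceiveperceive" contains "rceivepe"? Yes
Is rotation = Yes


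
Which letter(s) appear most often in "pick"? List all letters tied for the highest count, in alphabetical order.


Word: "pick"
Letter counts:
  'c': 1
  'i': 1
  'k': 1
  'p': 1
Maximum count = 1
Most frequent = 'c', 'i', 'k', 'p' (1 time each)
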